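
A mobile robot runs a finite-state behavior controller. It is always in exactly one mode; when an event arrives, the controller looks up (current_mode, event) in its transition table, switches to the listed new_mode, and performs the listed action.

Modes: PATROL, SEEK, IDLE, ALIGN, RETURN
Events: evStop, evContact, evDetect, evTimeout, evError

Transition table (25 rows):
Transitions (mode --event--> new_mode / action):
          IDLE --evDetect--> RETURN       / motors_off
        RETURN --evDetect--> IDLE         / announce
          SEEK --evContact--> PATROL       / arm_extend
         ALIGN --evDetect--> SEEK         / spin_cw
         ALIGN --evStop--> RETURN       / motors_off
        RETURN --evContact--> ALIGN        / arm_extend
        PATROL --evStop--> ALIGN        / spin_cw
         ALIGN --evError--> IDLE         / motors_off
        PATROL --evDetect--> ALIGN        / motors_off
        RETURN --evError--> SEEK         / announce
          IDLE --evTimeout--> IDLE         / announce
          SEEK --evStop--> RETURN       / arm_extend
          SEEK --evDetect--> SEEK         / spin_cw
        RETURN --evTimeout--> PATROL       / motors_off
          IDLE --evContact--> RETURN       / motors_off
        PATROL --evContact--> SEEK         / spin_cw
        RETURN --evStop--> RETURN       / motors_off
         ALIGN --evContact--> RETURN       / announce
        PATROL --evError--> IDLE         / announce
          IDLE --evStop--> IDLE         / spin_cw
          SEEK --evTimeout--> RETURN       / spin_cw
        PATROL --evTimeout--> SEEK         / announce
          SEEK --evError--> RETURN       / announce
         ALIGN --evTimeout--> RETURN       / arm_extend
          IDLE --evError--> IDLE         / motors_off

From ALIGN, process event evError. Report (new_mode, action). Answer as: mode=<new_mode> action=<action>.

current mode = ALIGN; filter table to that mode:
  (ALIGN, evDetect) → (SEEK, spin_cw)
  (ALIGN, evStop) → (RETURN, motors_off)
  (ALIGN, evError) → (IDLE, motors_off)  ← event matches
  (ALIGN, evContact) → (RETURN, announce)
  (ALIGN, evTimeout) → (RETURN, arm_extend)
event = evError selects (IDLE, motors_off)

mode=IDLE action=motors_off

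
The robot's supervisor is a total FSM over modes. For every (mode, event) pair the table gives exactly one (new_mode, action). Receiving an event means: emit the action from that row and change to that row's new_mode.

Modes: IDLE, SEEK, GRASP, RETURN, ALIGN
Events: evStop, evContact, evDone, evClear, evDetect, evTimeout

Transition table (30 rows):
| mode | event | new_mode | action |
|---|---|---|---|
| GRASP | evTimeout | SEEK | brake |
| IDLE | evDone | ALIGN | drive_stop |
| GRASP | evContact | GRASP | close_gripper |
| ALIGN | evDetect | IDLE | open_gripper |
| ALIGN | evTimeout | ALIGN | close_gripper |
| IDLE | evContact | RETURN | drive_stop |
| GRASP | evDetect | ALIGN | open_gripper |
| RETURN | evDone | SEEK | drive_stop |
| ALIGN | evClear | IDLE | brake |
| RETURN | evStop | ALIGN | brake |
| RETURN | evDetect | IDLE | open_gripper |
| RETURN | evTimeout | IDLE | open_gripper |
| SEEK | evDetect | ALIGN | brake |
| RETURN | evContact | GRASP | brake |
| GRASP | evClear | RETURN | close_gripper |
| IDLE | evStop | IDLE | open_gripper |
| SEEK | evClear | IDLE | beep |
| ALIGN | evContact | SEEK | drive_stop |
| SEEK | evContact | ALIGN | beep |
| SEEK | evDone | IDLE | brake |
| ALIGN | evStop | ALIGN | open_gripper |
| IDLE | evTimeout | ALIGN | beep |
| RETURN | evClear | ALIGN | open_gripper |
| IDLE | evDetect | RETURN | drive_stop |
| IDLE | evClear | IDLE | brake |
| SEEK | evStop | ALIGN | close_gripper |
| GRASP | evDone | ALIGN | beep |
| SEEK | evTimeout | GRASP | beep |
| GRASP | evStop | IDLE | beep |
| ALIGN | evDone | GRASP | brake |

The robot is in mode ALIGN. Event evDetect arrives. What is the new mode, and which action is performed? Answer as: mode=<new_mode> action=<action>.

mode=IDLE action=open_gripper

current mode = ALIGN; filter table to that mode:
  (ALIGN, evDetect) → (IDLE, open_gripper)  ← event matches
  (ALIGN, evTimeout) → (ALIGN, close_gripper)
  (ALIGN, evClear) → (IDLE, brake)
  (ALIGN, evContact) → (SEEK, drive_stop)
  (ALIGN, evStop) → (ALIGN, open_gripper)
  (ALIGN, evDone) → (GRASP, brake)
event = evDetect selects (IDLE, open_gripper)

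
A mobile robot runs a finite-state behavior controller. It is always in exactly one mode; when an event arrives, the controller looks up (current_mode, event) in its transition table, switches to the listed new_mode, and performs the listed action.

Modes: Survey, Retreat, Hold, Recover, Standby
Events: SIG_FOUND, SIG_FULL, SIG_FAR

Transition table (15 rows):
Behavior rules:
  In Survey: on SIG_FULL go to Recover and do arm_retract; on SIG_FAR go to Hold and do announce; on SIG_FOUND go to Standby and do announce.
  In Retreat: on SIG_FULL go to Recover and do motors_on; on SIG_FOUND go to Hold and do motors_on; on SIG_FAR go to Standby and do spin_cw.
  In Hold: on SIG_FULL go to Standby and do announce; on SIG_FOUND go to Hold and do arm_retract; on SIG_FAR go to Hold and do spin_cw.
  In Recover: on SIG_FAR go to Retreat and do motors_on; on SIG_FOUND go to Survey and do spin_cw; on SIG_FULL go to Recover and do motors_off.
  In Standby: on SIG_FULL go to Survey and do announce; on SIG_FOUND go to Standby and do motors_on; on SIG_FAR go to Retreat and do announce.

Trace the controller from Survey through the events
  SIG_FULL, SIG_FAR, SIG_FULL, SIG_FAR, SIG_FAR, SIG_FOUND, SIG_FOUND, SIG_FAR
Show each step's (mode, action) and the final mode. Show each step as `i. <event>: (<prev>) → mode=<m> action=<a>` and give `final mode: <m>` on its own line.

1. SIG_FULL: (Survey) → mode=Recover action=arm_retract
2. SIG_FAR: (Recover) → mode=Retreat action=motors_on
3. SIG_FULL: (Retreat) → mode=Recover action=motors_on
4. SIG_FAR: (Recover) → mode=Retreat action=motors_on
5. SIG_FAR: (Retreat) → mode=Standby action=spin_cw
6. SIG_FOUND: (Standby) → mode=Standby action=motors_on
7. SIG_FOUND: (Standby) → mode=Standby action=motors_on
8. SIG_FAR: (Standby) → mode=Retreat action=announce

final mode: Retreat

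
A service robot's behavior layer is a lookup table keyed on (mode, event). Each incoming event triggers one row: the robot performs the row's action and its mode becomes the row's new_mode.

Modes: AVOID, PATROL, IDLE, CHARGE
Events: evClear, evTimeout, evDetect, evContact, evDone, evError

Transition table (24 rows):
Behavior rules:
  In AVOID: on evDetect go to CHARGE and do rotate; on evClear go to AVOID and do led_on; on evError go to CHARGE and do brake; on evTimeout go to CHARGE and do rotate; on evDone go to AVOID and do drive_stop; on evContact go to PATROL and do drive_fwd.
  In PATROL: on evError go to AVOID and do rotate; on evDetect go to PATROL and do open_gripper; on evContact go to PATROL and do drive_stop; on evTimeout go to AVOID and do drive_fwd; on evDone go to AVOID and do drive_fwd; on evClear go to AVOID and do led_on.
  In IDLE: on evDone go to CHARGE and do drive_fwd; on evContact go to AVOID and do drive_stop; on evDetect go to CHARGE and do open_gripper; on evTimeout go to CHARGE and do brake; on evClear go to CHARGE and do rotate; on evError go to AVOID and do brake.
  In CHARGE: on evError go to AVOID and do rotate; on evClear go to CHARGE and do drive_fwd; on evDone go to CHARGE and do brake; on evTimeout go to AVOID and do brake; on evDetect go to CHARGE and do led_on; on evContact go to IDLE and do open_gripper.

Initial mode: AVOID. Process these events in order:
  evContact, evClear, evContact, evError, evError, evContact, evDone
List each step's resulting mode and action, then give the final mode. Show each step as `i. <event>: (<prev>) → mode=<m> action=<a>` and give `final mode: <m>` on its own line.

final mode: CHARGE

1. evContact: (AVOID) → mode=PATROL action=drive_fwd
2. evClear: (PATROL) → mode=AVOID action=led_on
3. evContact: (AVOID) → mode=PATROL action=drive_fwd
4. evError: (PATROL) → mode=AVOID action=rotate
5. evError: (AVOID) → mode=CHARGE action=brake
6. evContact: (CHARGE) → mode=IDLE action=open_gripper
7. evDone: (IDLE) → mode=CHARGE action=drive_fwd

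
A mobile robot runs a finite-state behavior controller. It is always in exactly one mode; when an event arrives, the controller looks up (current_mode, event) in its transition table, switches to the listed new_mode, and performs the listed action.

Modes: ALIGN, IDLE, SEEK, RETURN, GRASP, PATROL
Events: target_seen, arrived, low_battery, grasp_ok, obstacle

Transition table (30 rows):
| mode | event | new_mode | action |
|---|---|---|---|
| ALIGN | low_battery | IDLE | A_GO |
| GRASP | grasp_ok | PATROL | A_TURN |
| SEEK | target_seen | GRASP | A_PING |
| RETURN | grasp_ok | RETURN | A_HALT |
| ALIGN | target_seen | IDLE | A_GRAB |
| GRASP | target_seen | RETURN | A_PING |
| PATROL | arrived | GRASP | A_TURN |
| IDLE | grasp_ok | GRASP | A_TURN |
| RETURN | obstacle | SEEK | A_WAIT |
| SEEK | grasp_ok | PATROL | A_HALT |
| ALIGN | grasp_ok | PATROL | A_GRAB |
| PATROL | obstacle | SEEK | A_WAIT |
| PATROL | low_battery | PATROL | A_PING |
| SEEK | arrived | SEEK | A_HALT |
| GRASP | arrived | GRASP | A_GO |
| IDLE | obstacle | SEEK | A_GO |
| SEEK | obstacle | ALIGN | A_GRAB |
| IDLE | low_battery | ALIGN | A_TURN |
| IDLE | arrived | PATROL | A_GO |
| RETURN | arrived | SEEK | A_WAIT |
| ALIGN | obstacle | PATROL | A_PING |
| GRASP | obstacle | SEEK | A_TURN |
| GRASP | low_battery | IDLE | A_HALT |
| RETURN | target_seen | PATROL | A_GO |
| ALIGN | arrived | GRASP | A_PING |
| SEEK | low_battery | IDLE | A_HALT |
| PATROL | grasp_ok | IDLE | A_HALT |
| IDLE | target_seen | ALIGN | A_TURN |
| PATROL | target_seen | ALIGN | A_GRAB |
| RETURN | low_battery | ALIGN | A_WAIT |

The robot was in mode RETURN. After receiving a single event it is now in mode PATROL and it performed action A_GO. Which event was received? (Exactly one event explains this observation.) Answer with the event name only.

try target_seen: (RETURN, target_seen) → (PATROL, A_GO)  ← matches
try arrived: (RETURN, arrived) → (SEEK, A_WAIT)
try low_battery: (RETURN, low_battery) → (ALIGN, A_WAIT)
try grasp_ok: (RETURN, grasp_ok) → (RETURN, A_HALT)
try obstacle: (RETURN, obstacle) → (SEEK, A_WAIT)

target_seen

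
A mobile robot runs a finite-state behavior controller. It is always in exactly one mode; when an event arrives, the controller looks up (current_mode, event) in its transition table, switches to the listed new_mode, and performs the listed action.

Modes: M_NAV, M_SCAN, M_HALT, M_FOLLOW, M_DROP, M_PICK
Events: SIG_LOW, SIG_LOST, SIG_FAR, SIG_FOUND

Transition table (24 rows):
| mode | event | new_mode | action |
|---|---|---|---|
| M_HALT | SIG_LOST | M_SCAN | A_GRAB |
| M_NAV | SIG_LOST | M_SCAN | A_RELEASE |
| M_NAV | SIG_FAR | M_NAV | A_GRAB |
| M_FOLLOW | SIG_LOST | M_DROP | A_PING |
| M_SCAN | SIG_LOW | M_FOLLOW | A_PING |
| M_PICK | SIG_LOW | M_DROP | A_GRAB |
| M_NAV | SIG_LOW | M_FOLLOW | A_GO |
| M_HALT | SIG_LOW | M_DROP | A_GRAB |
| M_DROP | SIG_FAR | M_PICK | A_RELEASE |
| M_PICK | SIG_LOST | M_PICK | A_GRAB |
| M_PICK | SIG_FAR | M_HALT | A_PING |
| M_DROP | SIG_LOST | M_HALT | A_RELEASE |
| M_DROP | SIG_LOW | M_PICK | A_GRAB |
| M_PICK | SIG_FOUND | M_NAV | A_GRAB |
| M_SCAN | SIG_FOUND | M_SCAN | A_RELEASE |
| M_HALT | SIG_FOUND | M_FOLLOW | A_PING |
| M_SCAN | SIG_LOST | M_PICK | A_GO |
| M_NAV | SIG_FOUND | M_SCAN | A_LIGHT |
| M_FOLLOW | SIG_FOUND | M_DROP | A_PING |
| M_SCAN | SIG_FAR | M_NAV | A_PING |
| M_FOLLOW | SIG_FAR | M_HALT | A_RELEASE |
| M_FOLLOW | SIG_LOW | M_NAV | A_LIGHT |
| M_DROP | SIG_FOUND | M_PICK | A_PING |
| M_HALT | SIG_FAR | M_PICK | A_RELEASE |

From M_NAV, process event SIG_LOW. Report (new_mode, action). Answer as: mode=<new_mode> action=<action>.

mode=M_FOLLOW action=A_GO

current mode = M_NAV; filter table to that mode:
  (M_NAV, SIG_LOST) → (M_SCAN, A_RELEASE)
  (M_NAV, SIG_FAR) → (M_NAV, A_GRAB)
  (M_NAV, SIG_LOW) → (M_FOLLOW, A_GO)  ← event matches
  (M_NAV, SIG_FOUND) → (M_SCAN, A_LIGHT)
event = SIG_LOW selects (M_FOLLOW, A_GO)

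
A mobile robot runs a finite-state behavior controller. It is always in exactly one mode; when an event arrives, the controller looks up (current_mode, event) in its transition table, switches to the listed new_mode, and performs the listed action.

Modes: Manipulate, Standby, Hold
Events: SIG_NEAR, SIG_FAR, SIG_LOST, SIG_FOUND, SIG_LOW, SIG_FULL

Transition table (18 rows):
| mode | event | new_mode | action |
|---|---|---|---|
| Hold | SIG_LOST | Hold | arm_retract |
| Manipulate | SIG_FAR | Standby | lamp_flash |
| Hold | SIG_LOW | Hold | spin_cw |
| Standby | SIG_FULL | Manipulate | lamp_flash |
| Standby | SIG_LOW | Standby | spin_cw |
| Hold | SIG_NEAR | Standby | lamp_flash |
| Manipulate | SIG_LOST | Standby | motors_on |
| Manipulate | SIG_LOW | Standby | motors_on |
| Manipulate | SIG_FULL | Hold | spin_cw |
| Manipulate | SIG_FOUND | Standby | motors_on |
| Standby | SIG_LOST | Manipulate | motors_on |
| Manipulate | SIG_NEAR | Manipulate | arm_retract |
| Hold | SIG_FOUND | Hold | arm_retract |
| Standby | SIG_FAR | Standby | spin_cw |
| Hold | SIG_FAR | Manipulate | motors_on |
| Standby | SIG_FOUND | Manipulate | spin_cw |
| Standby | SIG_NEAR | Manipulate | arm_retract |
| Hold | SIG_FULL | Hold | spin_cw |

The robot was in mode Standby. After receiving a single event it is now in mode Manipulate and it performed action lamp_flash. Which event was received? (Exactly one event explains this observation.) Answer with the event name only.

SIG_FULL

try SIG_NEAR: (Standby, SIG_NEAR) → (Manipulate, arm_retract)
try SIG_FAR: (Standby, SIG_FAR) → (Standby, spin_cw)
try SIG_LOST: (Standby, SIG_LOST) → (Manipulate, motors_on)
try SIG_FOUND: (Standby, SIG_FOUND) → (Manipulate, spin_cw)
try SIG_LOW: (Standby, SIG_LOW) → (Standby, spin_cw)
try SIG_FULL: (Standby, SIG_FULL) → (Manipulate, lamp_flash)  ← matches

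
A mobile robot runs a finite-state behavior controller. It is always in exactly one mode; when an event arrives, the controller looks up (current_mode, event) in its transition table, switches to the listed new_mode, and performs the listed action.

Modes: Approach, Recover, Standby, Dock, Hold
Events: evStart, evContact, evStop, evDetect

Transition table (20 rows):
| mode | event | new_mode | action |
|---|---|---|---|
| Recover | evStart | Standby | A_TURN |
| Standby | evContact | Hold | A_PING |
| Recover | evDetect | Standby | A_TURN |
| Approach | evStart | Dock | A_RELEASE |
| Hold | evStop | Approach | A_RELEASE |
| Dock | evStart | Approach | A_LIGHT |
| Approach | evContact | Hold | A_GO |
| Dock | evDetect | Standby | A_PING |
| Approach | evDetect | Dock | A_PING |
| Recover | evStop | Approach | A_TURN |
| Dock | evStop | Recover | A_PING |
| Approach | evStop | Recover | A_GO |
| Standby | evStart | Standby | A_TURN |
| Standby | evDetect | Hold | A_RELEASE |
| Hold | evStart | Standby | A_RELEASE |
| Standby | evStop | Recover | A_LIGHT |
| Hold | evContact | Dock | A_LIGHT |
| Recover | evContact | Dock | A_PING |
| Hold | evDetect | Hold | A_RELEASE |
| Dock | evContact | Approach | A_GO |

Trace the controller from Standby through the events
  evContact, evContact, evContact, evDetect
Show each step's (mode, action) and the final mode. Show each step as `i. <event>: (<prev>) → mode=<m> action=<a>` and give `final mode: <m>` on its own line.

final mode: Dock

1. evContact: (Standby) → mode=Hold action=A_PING
2. evContact: (Hold) → mode=Dock action=A_LIGHT
3. evContact: (Dock) → mode=Approach action=A_GO
4. evDetect: (Approach) → mode=Dock action=A_PING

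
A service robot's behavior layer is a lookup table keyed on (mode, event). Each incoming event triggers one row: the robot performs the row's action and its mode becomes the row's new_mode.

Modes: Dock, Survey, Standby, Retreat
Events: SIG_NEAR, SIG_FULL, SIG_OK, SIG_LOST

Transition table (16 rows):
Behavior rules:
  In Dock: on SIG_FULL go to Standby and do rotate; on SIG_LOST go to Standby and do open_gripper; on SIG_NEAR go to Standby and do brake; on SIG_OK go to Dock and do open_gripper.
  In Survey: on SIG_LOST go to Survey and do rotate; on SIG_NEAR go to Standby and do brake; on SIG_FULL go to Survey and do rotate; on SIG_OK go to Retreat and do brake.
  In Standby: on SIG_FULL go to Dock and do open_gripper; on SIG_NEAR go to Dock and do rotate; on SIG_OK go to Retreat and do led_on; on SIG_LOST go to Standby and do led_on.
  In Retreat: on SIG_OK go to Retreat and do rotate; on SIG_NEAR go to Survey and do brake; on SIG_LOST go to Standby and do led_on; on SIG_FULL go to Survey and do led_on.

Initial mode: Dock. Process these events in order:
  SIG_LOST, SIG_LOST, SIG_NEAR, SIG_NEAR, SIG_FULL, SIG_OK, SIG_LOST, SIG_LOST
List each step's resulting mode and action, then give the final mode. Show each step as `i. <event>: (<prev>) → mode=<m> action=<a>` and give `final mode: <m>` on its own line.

1. SIG_LOST: (Dock) → mode=Standby action=open_gripper
2. SIG_LOST: (Standby) → mode=Standby action=led_on
3. SIG_NEAR: (Standby) → mode=Dock action=rotate
4. SIG_NEAR: (Dock) → mode=Standby action=brake
5. SIG_FULL: (Standby) → mode=Dock action=open_gripper
6. SIG_OK: (Dock) → mode=Dock action=open_gripper
7. SIG_LOST: (Dock) → mode=Standby action=open_gripper
8. SIG_LOST: (Standby) → mode=Standby action=led_on

final mode: Standby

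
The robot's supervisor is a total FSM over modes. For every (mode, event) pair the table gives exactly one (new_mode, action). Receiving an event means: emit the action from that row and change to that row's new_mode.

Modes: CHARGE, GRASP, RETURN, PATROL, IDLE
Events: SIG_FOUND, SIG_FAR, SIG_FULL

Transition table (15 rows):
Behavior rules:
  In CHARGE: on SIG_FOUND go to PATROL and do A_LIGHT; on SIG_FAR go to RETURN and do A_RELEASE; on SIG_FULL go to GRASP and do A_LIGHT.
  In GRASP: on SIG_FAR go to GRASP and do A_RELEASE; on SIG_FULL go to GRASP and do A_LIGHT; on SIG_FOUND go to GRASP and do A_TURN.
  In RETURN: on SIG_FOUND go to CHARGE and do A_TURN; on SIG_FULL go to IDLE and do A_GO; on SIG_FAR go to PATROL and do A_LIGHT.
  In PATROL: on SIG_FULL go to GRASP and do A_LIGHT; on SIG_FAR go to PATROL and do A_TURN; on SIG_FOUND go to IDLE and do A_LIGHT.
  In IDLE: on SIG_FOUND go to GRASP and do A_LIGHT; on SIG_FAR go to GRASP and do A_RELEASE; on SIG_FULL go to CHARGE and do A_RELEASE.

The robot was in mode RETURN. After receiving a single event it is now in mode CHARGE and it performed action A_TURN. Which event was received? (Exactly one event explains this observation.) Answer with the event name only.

try SIG_FOUND: (RETURN, SIG_FOUND) → (CHARGE, A_TURN)  ← matches
try SIG_FAR: (RETURN, SIG_FAR) → (PATROL, A_LIGHT)
try SIG_FULL: (RETURN, SIG_FULL) → (IDLE, A_GO)

SIG_FOUND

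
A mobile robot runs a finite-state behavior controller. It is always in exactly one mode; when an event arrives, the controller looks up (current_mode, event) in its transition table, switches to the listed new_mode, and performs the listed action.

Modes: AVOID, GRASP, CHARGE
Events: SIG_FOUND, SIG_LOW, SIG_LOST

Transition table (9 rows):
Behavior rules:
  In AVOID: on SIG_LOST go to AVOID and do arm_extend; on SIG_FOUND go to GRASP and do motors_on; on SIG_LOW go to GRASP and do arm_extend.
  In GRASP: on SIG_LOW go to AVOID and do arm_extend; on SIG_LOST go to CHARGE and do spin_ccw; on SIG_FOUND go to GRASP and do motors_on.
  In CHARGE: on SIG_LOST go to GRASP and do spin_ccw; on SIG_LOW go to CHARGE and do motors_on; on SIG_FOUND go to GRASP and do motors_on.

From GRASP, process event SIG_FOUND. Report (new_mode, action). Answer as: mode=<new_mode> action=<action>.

current mode = GRASP; filter table to that mode:
  (GRASP, SIG_LOW) → (AVOID, arm_extend)
  (GRASP, SIG_LOST) → (CHARGE, spin_ccw)
  (GRASP, SIG_FOUND) → (GRASP, motors_on)  ← event matches
event = SIG_FOUND selects (GRASP, motors_on)

mode=GRASP action=motors_on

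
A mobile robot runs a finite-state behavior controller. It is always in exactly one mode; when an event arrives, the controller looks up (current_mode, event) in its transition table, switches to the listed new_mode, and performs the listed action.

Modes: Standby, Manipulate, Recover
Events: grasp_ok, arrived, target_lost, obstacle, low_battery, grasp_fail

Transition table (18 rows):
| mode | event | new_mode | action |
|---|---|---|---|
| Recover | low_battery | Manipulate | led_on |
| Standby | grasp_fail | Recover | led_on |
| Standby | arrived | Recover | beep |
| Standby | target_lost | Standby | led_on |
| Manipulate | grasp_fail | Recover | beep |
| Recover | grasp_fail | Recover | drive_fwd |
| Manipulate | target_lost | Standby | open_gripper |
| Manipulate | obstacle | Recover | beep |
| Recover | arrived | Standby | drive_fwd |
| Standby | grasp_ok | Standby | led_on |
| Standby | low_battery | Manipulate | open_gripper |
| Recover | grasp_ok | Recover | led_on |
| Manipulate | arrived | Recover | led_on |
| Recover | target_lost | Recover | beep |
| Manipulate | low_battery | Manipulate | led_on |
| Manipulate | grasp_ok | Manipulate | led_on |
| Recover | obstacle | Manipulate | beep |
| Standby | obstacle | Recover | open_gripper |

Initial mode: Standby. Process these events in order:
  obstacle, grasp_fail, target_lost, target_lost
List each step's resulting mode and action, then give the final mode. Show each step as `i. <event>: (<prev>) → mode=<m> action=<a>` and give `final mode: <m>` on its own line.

final mode: Recover

1. obstacle: (Standby) → mode=Recover action=open_gripper
2. grasp_fail: (Recover) → mode=Recover action=drive_fwd
3. target_lost: (Recover) → mode=Recover action=beep
4. target_lost: (Recover) → mode=Recover action=beep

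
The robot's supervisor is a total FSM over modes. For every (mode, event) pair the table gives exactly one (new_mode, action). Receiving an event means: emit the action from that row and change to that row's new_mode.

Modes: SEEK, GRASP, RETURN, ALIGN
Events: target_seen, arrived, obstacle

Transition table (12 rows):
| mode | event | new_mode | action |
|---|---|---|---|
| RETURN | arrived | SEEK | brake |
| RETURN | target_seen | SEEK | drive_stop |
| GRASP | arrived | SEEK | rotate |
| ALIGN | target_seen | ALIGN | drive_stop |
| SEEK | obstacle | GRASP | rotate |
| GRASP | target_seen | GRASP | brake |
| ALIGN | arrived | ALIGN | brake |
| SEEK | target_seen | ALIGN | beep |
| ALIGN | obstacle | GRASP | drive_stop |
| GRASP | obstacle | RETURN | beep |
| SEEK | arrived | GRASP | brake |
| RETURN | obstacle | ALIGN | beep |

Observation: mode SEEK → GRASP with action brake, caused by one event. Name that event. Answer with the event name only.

arrived

try target_seen: (SEEK, target_seen) → (ALIGN, beep)
try arrived: (SEEK, arrived) → (GRASP, brake)  ← matches
try obstacle: (SEEK, obstacle) → (GRASP, rotate)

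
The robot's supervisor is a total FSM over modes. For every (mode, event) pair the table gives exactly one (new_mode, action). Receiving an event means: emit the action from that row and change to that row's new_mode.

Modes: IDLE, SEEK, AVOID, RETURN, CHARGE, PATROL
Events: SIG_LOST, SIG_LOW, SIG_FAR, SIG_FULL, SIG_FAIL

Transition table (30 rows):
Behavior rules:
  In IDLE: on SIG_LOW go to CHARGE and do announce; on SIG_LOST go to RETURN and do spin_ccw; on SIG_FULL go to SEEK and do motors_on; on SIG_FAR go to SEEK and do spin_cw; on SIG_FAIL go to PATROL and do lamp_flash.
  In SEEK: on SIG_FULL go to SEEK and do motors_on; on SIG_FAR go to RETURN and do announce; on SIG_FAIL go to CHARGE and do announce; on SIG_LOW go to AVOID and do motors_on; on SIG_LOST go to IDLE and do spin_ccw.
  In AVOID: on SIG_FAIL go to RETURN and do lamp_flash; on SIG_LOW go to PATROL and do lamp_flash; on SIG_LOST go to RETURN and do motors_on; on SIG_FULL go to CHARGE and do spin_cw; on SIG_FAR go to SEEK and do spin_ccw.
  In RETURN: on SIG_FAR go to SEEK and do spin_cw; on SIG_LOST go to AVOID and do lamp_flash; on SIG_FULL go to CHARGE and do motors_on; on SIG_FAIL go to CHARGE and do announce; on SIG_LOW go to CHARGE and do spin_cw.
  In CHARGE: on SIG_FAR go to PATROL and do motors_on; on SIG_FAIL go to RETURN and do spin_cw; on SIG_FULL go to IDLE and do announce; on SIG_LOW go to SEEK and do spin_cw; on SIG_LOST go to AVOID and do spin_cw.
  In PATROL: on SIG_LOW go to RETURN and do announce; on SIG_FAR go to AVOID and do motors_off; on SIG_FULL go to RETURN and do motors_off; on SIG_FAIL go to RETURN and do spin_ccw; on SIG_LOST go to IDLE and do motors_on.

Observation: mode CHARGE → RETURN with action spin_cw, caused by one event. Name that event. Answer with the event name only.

try SIG_LOST: (CHARGE, SIG_LOST) → (AVOID, spin_cw)
try SIG_LOW: (CHARGE, SIG_LOW) → (SEEK, spin_cw)
try SIG_FAR: (CHARGE, SIG_FAR) → (PATROL, motors_on)
try SIG_FULL: (CHARGE, SIG_FULL) → (IDLE, announce)
try SIG_FAIL: (CHARGE, SIG_FAIL) → (RETURN, spin_cw)  ← matches

SIG_FAIL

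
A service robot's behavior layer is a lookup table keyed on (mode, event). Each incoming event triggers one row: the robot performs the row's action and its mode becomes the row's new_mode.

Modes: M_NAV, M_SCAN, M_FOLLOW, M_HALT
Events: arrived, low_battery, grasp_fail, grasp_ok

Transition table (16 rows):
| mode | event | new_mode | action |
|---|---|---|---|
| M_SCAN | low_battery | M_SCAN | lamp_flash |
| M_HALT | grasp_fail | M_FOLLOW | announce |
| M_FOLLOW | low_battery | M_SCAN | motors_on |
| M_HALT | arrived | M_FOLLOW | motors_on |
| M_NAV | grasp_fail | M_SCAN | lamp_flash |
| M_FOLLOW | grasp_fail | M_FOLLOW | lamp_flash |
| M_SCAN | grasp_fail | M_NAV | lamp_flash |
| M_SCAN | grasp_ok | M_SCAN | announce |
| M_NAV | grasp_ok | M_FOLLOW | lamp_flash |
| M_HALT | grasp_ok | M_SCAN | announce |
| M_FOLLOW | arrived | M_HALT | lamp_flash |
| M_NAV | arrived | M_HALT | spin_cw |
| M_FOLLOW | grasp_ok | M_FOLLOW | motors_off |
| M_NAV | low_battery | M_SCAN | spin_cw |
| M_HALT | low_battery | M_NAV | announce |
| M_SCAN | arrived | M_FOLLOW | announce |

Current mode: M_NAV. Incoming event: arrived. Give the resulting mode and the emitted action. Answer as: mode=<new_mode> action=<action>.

current mode = M_NAV; filter table to that mode:
  (M_NAV, grasp_fail) → (M_SCAN, lamp_flash)
  (M_NAV, grasp_ok) → (M_FOLLOW, lamp_flash)
  (M_NAV, arrived) → (M_HALT, spin_cw)  ← event matches
  (M_NAV, low_battery) → (M_SCAN, spin_cw)
event = arrived selects (M_HALT, spin_cw)

mode=M_HALT action=spin_cw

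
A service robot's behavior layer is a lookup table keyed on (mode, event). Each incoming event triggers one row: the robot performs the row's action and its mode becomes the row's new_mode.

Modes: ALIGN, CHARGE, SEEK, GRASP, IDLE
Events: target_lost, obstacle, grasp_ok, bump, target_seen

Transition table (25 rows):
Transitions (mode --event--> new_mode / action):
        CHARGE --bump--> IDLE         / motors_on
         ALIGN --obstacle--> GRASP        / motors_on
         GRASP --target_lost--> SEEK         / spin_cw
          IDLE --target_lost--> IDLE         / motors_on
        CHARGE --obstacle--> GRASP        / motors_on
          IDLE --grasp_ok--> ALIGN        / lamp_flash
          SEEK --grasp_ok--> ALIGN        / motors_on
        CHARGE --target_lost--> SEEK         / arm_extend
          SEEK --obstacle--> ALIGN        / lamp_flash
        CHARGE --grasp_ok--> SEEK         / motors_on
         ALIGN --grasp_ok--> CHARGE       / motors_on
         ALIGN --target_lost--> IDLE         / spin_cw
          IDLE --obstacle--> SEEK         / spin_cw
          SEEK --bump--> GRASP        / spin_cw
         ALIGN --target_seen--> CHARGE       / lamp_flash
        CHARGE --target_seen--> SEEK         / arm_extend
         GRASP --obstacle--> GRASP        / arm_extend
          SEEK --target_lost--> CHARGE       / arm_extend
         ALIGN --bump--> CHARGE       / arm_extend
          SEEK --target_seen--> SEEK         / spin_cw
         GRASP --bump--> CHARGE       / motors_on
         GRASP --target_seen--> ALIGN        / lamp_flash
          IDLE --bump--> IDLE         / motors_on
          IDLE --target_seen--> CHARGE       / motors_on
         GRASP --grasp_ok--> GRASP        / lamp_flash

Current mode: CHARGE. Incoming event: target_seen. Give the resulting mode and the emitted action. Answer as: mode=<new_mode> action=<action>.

mode=SEEK action=arm_extend

current mode = CHARGE; filter table to that mode:
  (CHARGE, bump) → (IDLE, motors_on)
  (CHARGE, obstacle) → (GRASP, motors_on)
  (CHARGE, target_lost) → (SEEK, arm_extend)
  (CHARGE, grasp_ok) → (SEEK, motors_on)
  (CHARGE, target_seen) → (SEEK, arm_extend)  ← event matches
event = target_seen selects (SEEK, arm_extend)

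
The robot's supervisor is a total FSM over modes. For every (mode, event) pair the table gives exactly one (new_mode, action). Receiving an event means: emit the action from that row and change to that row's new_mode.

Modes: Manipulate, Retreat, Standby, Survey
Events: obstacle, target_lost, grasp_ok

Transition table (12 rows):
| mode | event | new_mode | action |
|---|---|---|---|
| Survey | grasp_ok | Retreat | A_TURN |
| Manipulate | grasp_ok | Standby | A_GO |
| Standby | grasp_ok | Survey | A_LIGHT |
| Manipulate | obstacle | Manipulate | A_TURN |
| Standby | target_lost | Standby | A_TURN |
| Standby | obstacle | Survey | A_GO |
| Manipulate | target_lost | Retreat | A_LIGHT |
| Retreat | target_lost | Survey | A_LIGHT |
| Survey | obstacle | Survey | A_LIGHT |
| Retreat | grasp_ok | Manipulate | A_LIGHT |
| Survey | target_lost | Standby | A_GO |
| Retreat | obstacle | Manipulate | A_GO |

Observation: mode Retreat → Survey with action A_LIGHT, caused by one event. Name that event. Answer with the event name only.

target_lost

try obstacle: (Retreat, obstacle) → (Manipulate, A_GO)
try target_lost: (Retreat, target_lost) → (Survey, A_LIGHT)  ← matches
try grasp_ok: (Retreat, grasp_ok) → (Manipulate, A_LIGHT)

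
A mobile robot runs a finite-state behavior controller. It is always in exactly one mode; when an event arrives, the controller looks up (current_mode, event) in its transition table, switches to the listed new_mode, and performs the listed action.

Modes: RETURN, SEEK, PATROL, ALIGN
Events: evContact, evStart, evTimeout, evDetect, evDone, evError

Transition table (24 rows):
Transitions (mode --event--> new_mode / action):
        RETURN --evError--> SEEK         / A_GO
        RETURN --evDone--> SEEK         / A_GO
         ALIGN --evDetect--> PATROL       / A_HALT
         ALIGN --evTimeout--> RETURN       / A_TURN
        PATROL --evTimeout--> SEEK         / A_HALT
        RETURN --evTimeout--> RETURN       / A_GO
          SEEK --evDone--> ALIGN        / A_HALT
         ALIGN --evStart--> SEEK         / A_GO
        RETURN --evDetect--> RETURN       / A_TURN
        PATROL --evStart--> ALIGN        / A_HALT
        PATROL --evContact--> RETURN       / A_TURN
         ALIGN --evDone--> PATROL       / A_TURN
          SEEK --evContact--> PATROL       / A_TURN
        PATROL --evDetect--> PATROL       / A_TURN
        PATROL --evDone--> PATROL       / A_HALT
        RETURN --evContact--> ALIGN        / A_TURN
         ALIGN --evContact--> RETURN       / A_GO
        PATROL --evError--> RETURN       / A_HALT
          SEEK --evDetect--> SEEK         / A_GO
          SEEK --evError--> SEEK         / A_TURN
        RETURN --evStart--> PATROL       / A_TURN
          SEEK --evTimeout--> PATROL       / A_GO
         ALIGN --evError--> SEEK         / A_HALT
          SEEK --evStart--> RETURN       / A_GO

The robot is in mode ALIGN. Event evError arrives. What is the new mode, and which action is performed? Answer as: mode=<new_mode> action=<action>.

current mode = ALIGN; filter table to that mode:
  (ALIGN, evDetect) → (PATROL, A_HALT)
  (ALIGN, evTimeout) → (RETURN, A_TURN)
  (ALIGN, evStart) → (SEEK, A_GO)
  (ALIGN, evDone) → (PATROL, A_TURN)
  (ALIGN, evContact) → (RETURN, A_GO)
  (ALIGN, evError) → (SEEK, A_HALT)  ← event matches
event = evError selects (SEEK, A_HALT)

mode=SEEK action=A_HALT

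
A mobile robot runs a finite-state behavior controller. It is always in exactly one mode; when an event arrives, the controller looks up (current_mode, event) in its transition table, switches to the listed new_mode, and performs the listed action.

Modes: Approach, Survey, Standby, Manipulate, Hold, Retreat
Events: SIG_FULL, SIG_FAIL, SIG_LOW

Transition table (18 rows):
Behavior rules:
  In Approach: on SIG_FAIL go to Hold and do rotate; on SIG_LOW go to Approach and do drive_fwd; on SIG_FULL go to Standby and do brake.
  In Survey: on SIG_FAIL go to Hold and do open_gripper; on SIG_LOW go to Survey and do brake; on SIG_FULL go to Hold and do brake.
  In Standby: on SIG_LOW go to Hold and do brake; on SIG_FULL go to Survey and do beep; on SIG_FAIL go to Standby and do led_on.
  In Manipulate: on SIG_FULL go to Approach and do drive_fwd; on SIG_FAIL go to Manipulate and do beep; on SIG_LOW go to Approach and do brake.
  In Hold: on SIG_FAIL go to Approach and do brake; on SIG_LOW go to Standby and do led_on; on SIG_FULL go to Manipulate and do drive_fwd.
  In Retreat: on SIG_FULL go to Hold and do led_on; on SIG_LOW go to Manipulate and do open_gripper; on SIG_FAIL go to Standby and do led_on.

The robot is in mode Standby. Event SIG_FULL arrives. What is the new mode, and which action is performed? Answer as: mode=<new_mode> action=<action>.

mode=Survey action=beep

current mode = Standby; filter table to that mode:
  (Standby, SIG_LOW) → (Hold, brake)
  (Standby, SIG_FULL) → (Survey, beep)  ← event matches
  (Standby, SIG_FAIL) → (Standby, led_on)
event = SIG_FULL selects (Survey, beep)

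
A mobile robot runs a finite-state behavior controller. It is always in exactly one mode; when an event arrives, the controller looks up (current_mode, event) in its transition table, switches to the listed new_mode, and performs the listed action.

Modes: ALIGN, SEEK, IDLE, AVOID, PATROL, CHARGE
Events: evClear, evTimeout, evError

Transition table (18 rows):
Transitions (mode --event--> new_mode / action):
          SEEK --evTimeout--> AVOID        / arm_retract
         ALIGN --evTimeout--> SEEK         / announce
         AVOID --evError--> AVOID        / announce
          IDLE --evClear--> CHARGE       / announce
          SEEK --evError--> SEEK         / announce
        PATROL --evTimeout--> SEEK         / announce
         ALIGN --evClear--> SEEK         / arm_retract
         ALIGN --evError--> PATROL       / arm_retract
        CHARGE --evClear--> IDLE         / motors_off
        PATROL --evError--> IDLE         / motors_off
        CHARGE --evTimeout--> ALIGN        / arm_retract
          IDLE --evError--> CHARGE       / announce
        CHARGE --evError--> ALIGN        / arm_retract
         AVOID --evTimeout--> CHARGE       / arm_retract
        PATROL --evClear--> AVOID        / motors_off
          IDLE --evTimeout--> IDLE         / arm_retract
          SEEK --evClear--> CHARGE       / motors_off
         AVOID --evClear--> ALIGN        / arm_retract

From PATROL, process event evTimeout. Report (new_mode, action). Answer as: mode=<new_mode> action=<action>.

current mode = PATROL; filter table to that mode:
  (PATROL, evTimeout) → (SEEK, announce)  ← event matches
  (PATROL, evError) → (IDLE, motors_off)
  (PATROL, evClear) → (AVOID, motors_off)
event = evTimeout selects (SEEK, announce)

mode=SEEK action=announce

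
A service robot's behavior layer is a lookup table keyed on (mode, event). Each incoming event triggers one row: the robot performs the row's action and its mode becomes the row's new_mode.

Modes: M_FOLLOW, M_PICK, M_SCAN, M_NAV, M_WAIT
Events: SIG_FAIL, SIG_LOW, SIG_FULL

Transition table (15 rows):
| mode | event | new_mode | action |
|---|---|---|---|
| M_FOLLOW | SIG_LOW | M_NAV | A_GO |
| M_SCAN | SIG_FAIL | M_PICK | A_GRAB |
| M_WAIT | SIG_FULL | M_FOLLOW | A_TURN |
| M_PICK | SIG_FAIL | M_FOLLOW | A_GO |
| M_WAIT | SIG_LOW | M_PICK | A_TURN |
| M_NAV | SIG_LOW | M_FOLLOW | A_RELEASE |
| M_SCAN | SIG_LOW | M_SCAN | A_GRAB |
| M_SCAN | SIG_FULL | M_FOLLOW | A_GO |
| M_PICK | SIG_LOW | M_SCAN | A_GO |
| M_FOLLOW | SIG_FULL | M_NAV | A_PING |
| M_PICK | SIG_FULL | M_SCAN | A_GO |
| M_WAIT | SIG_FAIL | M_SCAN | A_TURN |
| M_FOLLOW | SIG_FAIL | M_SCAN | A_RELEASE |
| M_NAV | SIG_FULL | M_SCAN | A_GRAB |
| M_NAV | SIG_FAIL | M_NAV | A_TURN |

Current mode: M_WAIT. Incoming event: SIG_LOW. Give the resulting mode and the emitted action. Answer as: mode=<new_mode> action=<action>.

mode=M_PICK action=A_TURN

current mode = M_WAIT; filter table to that mode:
  (M_WAIT, SIG_FULL) → (M_FOLLOW, A_TURN)
  (M_WAIT, SIG_LOW) → (M_PICK, A_TURN)  ← event matches
  (M_WAIT, SIG_FAIL) → (M_SCAN, A_TURN)
event = SIG_LOW selects (M_PICK, A_TURN)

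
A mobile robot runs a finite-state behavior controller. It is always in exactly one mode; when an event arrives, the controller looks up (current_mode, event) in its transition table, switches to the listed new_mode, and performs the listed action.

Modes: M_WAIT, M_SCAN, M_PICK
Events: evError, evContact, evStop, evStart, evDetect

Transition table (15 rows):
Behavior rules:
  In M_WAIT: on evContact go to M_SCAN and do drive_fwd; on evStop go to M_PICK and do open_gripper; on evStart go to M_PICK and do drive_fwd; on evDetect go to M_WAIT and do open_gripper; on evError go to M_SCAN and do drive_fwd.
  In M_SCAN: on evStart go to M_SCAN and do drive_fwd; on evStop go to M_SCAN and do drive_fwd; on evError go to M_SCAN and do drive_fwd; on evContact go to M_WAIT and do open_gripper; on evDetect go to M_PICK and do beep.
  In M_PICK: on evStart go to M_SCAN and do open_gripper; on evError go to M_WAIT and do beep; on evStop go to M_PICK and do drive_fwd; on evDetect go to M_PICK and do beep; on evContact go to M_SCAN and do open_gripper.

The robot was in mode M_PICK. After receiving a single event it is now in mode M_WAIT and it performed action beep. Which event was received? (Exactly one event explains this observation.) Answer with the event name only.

try evError: (M_PICK, evError) → (M_WAIT, beep)  ← matches
try evContact: (M_PICK, evContact) → (M_SCAN, open_gripper)
try evStop: (M_PICK, evStop) → (M_PICK, drive_fwd)
try evStart: (M_PICK, evStart) → (M_SCAN, open_gripper)
try evDetect: (M_PICK, evDetect) → (M_PICK, beep)

evError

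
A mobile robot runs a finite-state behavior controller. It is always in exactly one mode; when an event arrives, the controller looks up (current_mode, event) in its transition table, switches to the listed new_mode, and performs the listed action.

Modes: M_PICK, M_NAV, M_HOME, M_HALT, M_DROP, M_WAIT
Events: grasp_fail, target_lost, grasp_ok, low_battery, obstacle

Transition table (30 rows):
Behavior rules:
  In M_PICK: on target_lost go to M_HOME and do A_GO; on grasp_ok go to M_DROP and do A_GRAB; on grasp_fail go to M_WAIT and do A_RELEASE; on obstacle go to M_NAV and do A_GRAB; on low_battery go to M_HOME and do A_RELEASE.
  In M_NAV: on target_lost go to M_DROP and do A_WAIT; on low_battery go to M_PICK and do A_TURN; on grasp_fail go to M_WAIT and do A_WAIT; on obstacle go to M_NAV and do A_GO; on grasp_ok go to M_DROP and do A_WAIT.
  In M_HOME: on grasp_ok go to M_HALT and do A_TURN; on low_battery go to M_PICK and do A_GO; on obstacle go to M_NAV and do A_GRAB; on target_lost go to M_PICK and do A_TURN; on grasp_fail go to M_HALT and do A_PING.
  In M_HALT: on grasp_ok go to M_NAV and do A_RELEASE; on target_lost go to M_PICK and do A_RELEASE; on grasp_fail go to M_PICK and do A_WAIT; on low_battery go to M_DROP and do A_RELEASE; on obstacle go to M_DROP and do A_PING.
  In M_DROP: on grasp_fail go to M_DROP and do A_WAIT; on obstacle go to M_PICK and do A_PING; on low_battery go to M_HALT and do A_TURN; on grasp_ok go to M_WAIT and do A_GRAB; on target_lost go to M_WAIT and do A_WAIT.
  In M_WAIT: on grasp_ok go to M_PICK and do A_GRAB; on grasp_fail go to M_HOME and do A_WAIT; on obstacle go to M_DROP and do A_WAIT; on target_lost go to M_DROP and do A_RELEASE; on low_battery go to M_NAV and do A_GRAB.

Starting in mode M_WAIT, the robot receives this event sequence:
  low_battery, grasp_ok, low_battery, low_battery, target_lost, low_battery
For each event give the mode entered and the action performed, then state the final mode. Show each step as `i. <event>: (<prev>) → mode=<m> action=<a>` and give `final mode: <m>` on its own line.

final mode: M_NAV

1. low_battery: (M_WAIT) → mode=M_NAV action=A_GRAB
2. grasp_ok: (M_NAV) → mode=M_DROP action=A_WAIT
3. low_battery: (M_DROP) → mode=M_HALT action=A_TURN
4. low_battery: (M_HALT) → mode=M_DROP action=A_RELEASE
5. target_lost: (M_DROP) → mode=M_WAIT action=A_WAIT
6. low_battery: (M_WAIT) → mode=M_NAV action=A_GRAB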